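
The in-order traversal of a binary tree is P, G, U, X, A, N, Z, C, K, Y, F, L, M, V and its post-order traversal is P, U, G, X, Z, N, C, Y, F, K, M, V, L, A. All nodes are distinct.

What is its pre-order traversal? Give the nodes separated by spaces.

The last element of post-order is the root; it splits in-order into left and right subtrees.
Root A: left subtree has 4 nodes {P, G, U, X}, right has 9 {N, Z, C, K, Y, F, L, M, V}.
  Root X: left subtree has 3 nodes {P, G, U}, right has 0 { }.
    Root G: left subtree has 1 node {P}, right has 1 {U}.
  Root L: left subtree has 6 nodes {N, Z, C, K, Y, F}, right has 2 {M, V}.
    Root K: left subtree has 3 nodes {N, Z, C}, right has 2 {Y, F}.
      Root C: left subtree has 2 nodes {N, Z}, right has 0 { }.
        Root N: left subtree has 0 nodes { }, right has 1 {Z}.
      Root F: left subtree has 1 node {Y}, right has 0 { }.
    Root V: left subtree has 1 node {M}, right has 0 { }.

A X G P U L K C N Z F Y V M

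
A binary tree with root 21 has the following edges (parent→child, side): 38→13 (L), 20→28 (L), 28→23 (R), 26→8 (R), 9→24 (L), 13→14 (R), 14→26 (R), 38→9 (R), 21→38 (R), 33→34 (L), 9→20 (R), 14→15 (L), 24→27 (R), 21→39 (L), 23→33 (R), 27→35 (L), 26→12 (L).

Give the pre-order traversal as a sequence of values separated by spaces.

Pre-order visits the node, then its left subtree, then its right subtree.
Visit 21.
At 21: go left to 39.
  39 is a leaf — visit 39.
At 21: go right to 38.
  Visit 38.
  At 38: go left to 13.
    Visit 13.
    At 13: no left child.
    At 13: go right to 14.
      Visit 14.
      At 14: go left to 15.
        15 is a leaf — visit 15.
      At 14: go right to 26.
        Visit 26.
        At 26: go left to 12.
          12 is a leaf — visit 12.
        At 26: go right to 8.
          8 is a leaf — visit 8.
  At 38: go right to 9.
    Visit 9.
    At 9: go left to 24.
      Visit 24.
      At 24: no left child.
      At 24: go right to 27.
        Visit 27.
        At 27: go left to 35.
          35 is a leaf — visit 35.
        At 27: no right child.
    At 9: go right to 20.
      Visit 20.
      At 20: go left to 28.
        Visit 28.
        At 28: no left child.
        At 28: go right to 23.
          Visit 23.
          At 23: no left child.
          At 23: go right to 33.
            Visit 33.
            At 33: go left to 34.
              34 is a leaf — visit 34.
            At 33: no right child.
      At 20: no right child.

21 39 38 13 14 15 26 12 8 9 24 27 35 20 28 23 33 34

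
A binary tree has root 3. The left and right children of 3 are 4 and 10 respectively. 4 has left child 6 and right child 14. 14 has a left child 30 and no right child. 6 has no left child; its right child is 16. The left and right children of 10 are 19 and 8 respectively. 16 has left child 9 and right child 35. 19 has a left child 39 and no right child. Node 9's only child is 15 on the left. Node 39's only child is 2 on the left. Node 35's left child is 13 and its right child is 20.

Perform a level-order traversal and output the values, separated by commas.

3, 4, 10, 6, 14, 19, 8, 16, 30, 39, 9, 35, 2, 15, 13, 20

Level-order visits nodes level by level from the root, left to right within each level.
Level 0: 3
Level 1: 4, 10
Level 2: 6, 14, 19, 8
Level 3: 16, 30, 39
Level 4: 9, 35, 2
Level 5: 15, 13, 20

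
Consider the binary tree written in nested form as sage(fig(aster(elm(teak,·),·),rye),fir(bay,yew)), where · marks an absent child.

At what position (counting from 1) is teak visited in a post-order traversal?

1

Post-order visits the left subtree, then the right subtree, then the node.
At sage: go left to fig.
  At fig: go left to aster.
    At aster: go left to elm.
      At elm: go left to teak.
        teak is a leaf — visit teak.
      At elm: no right child.
      Visit elm.
    At aster: no right child.
    Visit aster.
  At fig: go right to rye.
    rye is a leaf — visit rye.
  Visit fig.
At sage: go right to fir.
  At fir: go left to bay.
    bay is a leaf — visit bay.
  At fir: go right to yew.
    yew is a leaf — visit yew.
  Visit fir.
Visit sage.
Full post-order sequence: teak, elm, aster, rye, fig, bay, yew, fir, sage.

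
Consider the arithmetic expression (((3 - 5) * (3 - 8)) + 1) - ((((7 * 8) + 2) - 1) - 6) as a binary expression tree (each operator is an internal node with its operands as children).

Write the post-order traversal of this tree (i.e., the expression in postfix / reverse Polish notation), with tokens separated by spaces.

Post-order on an expression tree gives postfix notation: for each operator, emit left operand, right operand, then the operator.

3 5 - 3 8 - * 1 + 7 8 * 2 + 1 - 6 - -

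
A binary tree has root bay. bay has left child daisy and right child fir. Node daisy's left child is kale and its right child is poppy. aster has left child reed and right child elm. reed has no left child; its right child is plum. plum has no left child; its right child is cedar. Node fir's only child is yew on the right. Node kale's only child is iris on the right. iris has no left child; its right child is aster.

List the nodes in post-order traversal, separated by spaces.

cedar plum reed elm aster iris kale poppy daisy yew fir bay

Post-order visits the left subtree, then the right subtree, then the node.
At bay: go left to daisy.
  At daisy: go left to kale.
    At kale: no left child.
    At kale: go right to iris.
      At iris: no left child.
      At iris: go right to aster.
        At aster: go left to reed.
          At reed: no left child.
          At reed: go right to plum.
            At plum: no left child.
            At plum: go right to cedar.
              cedar is a leaf — visit cedar.
            Visit plum.
          Visit reed.
        At aster: go right to elm.
          elm is a leaf — visit elm.
        Visit aster.
      Visit iris.
    Visit kale.
  At daisy: go right to poppy.
    poppy is a leaf — visit poppy.
  Visit daisy.
At bay: go right to fir.
  At fir: no left child.
  At fir: go right to yew.
    yew is a leaf — visit yew.
  Visit fir.
Visit bay.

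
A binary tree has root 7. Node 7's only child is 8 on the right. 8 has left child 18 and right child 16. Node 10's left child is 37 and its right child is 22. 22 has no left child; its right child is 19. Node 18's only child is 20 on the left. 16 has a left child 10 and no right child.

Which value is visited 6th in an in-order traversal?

In-order visits the left subtree, then the node, then the right subtree.
At 7: no left child.
Visit 7.
At 7: go right to 8.
  At 8: go left to 18.
    At 18: go left to 20.
      20 is a leaf — visit 20.
    Visit 18.
    At 18: no right child.
  Visit 8.
  At 8: go right to 16.
    At 16: go left to 10.
      At 10: go left to 37.
        37 is a leaf — visit 37.
      Visit 10.
      At 10: go right to 22.
        At 22: no left child.
        Visit 22.
        At 22: go right to 19.
          19 is a leaf — visit 19.
    Visit 16.
    At 16: no right child.
Full in-order sequence: 7, 20, 18, 8, 37, 10, 22, 19, 16.

10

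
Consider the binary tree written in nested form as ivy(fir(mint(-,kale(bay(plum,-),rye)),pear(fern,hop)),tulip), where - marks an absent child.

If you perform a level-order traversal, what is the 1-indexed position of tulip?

3

Level-order visits nodes level by level from the root, left to right within each level.
Level 0: ivy
Level 1: fir, tulip
Level 2: mint, pear
Level 3: kale, fern, hop
Level 4: bay, rye
Level 5: plum
Full level-order sequence: ivy, fir, tulip, mint, pear, kale, fern, hop, bay, rye, plum.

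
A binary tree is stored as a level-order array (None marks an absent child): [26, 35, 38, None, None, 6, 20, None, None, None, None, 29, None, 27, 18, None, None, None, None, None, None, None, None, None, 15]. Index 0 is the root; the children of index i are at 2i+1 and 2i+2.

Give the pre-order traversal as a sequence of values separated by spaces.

26 35 38 6 29 15 20 27 18

Pre-order visits the node, then its left subtree, then its right subtree.
Visit 26.
At 26: go left to 35.
  35 is a leaf — visit 35.
At 26: go right to 38.
  Visit 38.
  At 38: go left to 6.
    Visit 6.
    At 6: go left to 29.
      Visit 29.
      At 29: no left child.
      At 29: go right to 15.
        15 is a leaf — visit 15.
    At 6: no right child.
  At 38: go right to 20.
    Visit 20.
    At 20: go left to 27.
      27 is a leaf — visit 27.
    At 20: go right to 18.
      18 is a leaf — visit 18.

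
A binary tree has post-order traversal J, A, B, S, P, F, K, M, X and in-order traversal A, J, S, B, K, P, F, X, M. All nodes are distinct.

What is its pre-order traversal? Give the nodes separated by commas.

The last element of post-order is the root; it splits in-order into left and right subtrees.
Root X: left subtree has 7 nodes {A, J, S, B, K, P, F}, right has 1 {M}.
  Root K: left subtree has 4 nodes {A, J, S, B}, right has 2 {P, F}.
    Root S: left subtree has 2 nodes {A, J}, right has 1 {B}.
      Root A: left subtree has 0 nodes { }, right has 1 {J}.
    Root F: left subtree has 1 node {P}, right has 0 { }.

X, K, S, A, J, B, F, P, M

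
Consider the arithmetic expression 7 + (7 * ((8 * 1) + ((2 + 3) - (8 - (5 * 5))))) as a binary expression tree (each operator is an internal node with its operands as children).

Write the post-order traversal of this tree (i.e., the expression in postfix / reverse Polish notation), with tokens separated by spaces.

7 7 8 1 * 2 3 + 8 5 5 * - - + * +

Post-order on an expression tree gives postfix notation: for each operator, emit left operand, right operand, then the operator.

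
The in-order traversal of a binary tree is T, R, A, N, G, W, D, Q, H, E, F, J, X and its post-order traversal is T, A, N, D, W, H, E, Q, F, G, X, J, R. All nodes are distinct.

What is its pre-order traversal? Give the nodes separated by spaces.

R T J G N A F Q W D E H X

The last element of post-order is the root; it splits in-order into left and right subtrees.
Root R: left subtree has 1 node {T}, right has 11 {A, N, G, W, D, Q, H, E, F, J, X}.
  Root J: left subtree has 9 nodes {A, N, G, W, D, Q, H, E, F}, right has 1 {X}.
    Root G: left subtree has 2 nodes {A, N}, right has 6 {W, D, Q, H, E, F}.
      Root N: left subtree has 1 node {A}, right has 0 { }.
      Root F: left subtree has 5 nodes {W, D, Q, H, E}, right has 0 { }.
        Root Q: left subtree has 2 nodes {W, D}, right has 2 {H, E}.
          Root W: left subtree has 0 nodes { }, right has 1 {D}.
          Root E: left subtree has 1 node {H}, right has 0 { }.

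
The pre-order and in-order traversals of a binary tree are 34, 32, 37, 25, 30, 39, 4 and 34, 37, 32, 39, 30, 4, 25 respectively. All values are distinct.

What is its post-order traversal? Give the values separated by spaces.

37 39 4 30 25 32 34

The first element of pre-order is the root; it splits in-order into left and right subtrees.
Root 34: left subtree has 0 nodes { }, right has 6 {37, 32, 39, 30, 4, 25}.
  Root 32: left subtree has 1 node {37}, right has 4 {39, 30, 4, 25}.
    Root 25: left subtree has 3 nodes {39, 30, 4}, right has 0 { }.
      Root 30: left subtree has 1 node {39}, right has 1 {4}.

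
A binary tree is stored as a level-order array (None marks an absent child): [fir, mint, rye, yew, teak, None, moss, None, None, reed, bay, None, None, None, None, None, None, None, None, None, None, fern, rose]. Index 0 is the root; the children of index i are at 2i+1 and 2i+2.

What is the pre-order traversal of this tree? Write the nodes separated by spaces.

fir mint yew teak reed bay fern rose rye moss

Pre-order visits the node, then its left subtree, then its right subtree.
Visit fir.
At fir: go left to mint.
  Visit mint.
  At mint: go left to yew.
    yew is a leaf — visit yew.
  At mint: go right to teak.
    Visit teak.
    At teak: go left to reed.
      reed is a leaf — visit reed.
    At teak: go right to bay.
      Visit bay.
      At bay: go left to fern.
        fern is a leaf — visit fern.
      At bay: go right to rose.
        rose is a leaf — visit rose.
At fir: go right to rye.
  Visit rye.
  At rye: no left child.
  At rye: go right to moss.
    moss is a leaf — visit moss.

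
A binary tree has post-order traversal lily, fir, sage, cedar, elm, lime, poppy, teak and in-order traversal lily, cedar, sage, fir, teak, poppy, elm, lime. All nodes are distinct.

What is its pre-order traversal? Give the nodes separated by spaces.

The last element of post-order is the root; it splits in-order into left and right subtrees.
Root teak: left subtree has 4 nodes {lily, cedar, sage, fir}, right has 3 {poppy, elm, lime}.
  Root cedar: left subtree has 1 node {lily}, right has 2 {sage, fir}.
    Root sage: left subtree has 0 nodes { }, right has 1 {fir}.
  Root poppy: left subtree has 0 nodes { }, right has 2 {elm, lime}.
    Root lime: left subtree has 1 node {elm}, right has 0 { }.

teak cedar lily sage fir poppy lime elm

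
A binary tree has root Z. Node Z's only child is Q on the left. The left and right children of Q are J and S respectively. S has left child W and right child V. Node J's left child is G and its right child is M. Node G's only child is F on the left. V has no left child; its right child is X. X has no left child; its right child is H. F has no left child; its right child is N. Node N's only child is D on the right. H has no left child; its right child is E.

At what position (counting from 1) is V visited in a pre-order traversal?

11

Pre-order visits the node, then its left subtree, then its right subtree.
Visit Z.
At Z: go left to Q.
  Visit Q.
  At Q: go left to J.
    Visit J.
    At J: go left to G.
      Visit G.
      At G: go left to F.
        Visit F.
        At F: no left child.
        At F: go right to N.
          Visit N.
          At N: no left child.
          At N: go right to D.
            D is a leaf — visit D.
      At G: no right child.
    At J: go right to M.
      M is a leaf — visit M.
  At Q: go right to S.
    Visit S.
    At S: go left to W.
      W is a leaf — visit W.
    At S: go right to V.
      Visit V.
      At V: no left child.
      At V: go right to X.
        Visit X.
        At X: no left child.
        At X: go right to H.
          Visit H.
          At H: no left child.
          At H: go right to E.
            E is a leaf — visit E.
At Z: no right child.
Full pre-order sequence: Z, Q, J, G, F, N, D, M, S, W, V, X, H, E.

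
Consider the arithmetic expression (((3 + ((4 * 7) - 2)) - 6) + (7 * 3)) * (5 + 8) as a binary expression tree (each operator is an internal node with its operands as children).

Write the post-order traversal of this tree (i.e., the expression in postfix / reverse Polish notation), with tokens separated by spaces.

Post-order on an expression tree gives postfix notation: for each operator, emit left operand, right operand, then the operator.

3 4 7 * 2 - + 6 - 7 3 * + 5 8 + *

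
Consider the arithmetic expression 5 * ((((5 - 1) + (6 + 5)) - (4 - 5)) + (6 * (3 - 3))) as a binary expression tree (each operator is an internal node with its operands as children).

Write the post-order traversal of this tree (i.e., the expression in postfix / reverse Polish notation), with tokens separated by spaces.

5 5 1 - 6 5 + + 4 5 - - 6 3 3 - * + *

Post-order on an expression tree gives postfix notation: for each operator, emit left operand, right operand, then the operator.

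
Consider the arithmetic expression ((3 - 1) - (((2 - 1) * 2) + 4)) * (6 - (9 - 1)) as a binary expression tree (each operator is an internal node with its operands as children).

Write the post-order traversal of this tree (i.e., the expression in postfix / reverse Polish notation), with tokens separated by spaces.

3 1 - 2 1 - 2 * 4 + - 6 9 1 - - *

Post-order on an expression tree gives postfix notation: for each operator, emit left operand, right operand, then the operator.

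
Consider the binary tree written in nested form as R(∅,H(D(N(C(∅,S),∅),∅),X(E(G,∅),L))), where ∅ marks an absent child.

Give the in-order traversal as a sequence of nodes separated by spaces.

R C S N D H G E X L

In-order visits the left subtree, then the node, then the right subtree.
At R: no left child.
Visit R.
At R: go right to H.
  At H: go left to D.
    At D: go left to N.
      At N: go left to C.
        At C: no left child.
        Visit C.
        At C: go right to S.
          S is a leaf — visit S.
      Visit N.
      At N: no right child.
    Visit D.
    At D: no right child.
  Visit H.
  At H: go right to X.
    At X: go left to E.
      At E: go left to G.
        G is a leaf — visit G.
      Visit E.
      At E: no right child.
    Visit X.
    At X: go right to L.
      L is a leaf — visit L.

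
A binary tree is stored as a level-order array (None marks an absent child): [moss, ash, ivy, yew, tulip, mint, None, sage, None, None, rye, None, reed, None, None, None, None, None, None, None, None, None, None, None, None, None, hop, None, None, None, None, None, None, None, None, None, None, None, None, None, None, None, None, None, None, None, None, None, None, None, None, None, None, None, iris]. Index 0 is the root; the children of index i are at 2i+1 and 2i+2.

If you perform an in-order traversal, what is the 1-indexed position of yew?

In-order visits the left subtree, then the node, then the right subtree.
At moss: go left to ash.
  At ash: go left to yew.
    At yew: go left to sage.
      sage is a leaf — visit sage.
    Visit yew.
    At yew: no right child.
  Visit ash.
  At ash: go right to tulip.
    At tulip: no left child.
    Visit tulip.
    At tulip: go right to rye.
      rye is a leaf — visit rye.
Visit moss.
At moss: go right to ivy.
  At ivy: go left to mint.
    At mint: no left child.
    Visit mint.
    At mint: go right to reed.
      At reed: no left child.
      Visit reed.
      At reed: go right to hop.
        At hop: no left child.
        Visit hop.
        At hop: go right to iris.
          iris is a leaf — visit iris.
  Visit ivy.
  At ivy: no right child.
Full in-order sequence: sage, yew, ash, tulip, rye, moss, mint, reed, hop, iris, ivy.

2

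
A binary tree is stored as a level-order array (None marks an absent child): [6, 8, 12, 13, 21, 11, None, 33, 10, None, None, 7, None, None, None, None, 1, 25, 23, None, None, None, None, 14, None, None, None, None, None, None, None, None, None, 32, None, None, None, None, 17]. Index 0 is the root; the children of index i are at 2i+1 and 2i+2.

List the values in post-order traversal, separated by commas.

Post-order visits the left subtree, then the right subtree, then the node.
At 6: go left to 8.
  At 8: go left to 13.
    At 13: go left to 33.
      At 33: no left child.
      At 33: go right to 1.
        At 1: go left to 32.
          32 is a leaf — visit 32.
        At 1: no right child.
        Visit 1.
      Visit 33.
    At 13: go right to 10.
      At 10: go left to 25.
        25 is a leaf — visit 25.
      At 10: go right to 23.
        At 23: no left child.
        At 23: go right to 17.
          17 is a leaf — visit 17.
        Visit 23.
      Visit 10.
    Visit 13.
  At 8: go right to 21.
    21 is a leaf — visit 21.
  Visit 8.
At 6: go right to 12.
  At 12: go left to 11.
    At 11: go left to 7.
      At 7: go left to 14.
        14 is a leaf — visit 14.
      At 7: no right child.
      Visit 7.
    At 11: no right child.
    Visit 11.
  At 12: no right child.
  Visit 12.
Visit 6.

32, 1, 33, 25, 17, 23, 10, 13, 21, 8, 14, 7, 11, 12, 6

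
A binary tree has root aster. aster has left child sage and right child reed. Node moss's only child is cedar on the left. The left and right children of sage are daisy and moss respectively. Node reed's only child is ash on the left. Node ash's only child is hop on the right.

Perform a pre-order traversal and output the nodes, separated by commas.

aster, sage, daisy, moss, cedar, reed, ash, hop

Pre-order visits the node, then its left subtree, then its right subtree.
Visit aster.
At aster: go left to sage.
  Visit sage.
  At sage: go left to daisy.
    daisy is a leaf — visit daisy.
  At sage: go right to moss.
    Visit moss.
    At moss: go left to cedar.
      cedar is a leaf — visit cedar.
    At moss: no right child.
At aster: go right to reed.
  Visit reed.
  At reed: go left to ash.
    Visit ash.
    At ash: no left child.
    At ash: go right to hop.
      hop is a leaf — visit hop.
  At reed: no right child.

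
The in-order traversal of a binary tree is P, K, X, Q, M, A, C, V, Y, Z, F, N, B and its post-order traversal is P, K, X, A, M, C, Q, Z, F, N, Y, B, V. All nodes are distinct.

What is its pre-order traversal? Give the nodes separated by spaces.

V Q X K P C M A B Y N F Z

The last element of post-order is the root; it splits in-order into left and right subtrees.
Root V: left subtree has 7 nodes {P, K, X, Q, M, A, C}, right has 5 {Y, Z, F, N, B}.
  Root Q: left subtree has 3 nodes {P, K, X}, right has 3 {M, A, C}.
    Root X: left subtree has 2 nodes {P, K}, right has 0 { }.
      Root K: left subtree has 1 node {P}, right has 0 { }.
    Root C: left subtree has 2 nodes {M, A}, right has 0 { }.
      Root M: left subtree has 0 nodes { }, right has 1 {A}.
  Root B: left subtree has 4 nodes {Y, Z, F, N}, right has 0 { }.
    Root Y: left subtree has 0 nodes { }, right has 3 {Z, F, N}.
      Root N: left subtree has 2 nodes {Z, F}, right has 0 { }.
        Root F: left subtree has 1 node {Z}, right has 0 { }.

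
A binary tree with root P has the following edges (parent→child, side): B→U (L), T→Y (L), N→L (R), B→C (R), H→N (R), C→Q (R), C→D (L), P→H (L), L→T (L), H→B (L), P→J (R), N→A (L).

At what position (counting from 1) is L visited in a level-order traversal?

9

Level-order visits nodes level by level from the root, left to right within each level.
Level 0: P
Level 1: H, J
Level 2: B, N
Level 3: U, C, A, L
Level 4: D, Q, T
Level 5: Y
Full level-order sequence: P, H, J, B, N, U, C, A, L, D, Q, T, Y.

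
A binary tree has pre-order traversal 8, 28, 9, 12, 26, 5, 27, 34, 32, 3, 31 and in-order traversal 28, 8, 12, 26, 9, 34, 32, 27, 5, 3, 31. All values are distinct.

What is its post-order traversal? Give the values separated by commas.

28, 26, 12, 32, 34, 27, 31, 3, 5, 9, 8

The first element of pre-order is the root; it splits in-order into left and right subtrees.
Root 8: left subtree has 1 node {28}, right has 9 {12, 26, 9, 34, 32, 27, 5, 3, 31}.
  Root 9: left subtree has 2 nodes {12, 26}, right has 6 {34, 32, 27, 5, 3, 31}.
    Root 12: left subtree has 0 nodes { }, right has 1 {26}.
    Root 5: left subtree has 3 nodes {34, 32, 27}, right has 2 {3, 31}.
      Root 27: left subtree has 2 nodes {34, 32}, right has 0 { }.
        Root 34: left subtree has 0 nodes { }, right has 1 {32}.
      Root 3: left subtree has 0 nodes { }, right has 1 {31}.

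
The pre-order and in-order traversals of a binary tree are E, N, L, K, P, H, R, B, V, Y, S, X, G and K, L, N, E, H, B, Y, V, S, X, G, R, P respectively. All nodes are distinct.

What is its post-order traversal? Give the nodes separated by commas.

K, L, N, Y, G, X, S, V, B, R, H, P, E

The first element of pre-order is the root; it splits in-order into left and right subtrees.
Root E: left subtree has 3 nodes {K, L, N}, right has 9 {H, B, Y, V, S, X, G, R, P}.
  Root N: left subtree has 2 nodes {K, L}, right has 0 { }.
    Root L: left subtree has 1 node {K}, right has 0 { }.
  Root P: left subtree has 8 nodes {H, B, Y, V, S, X, G, R}, right has 0 { }.
    Root H: left subtree has 0 nodes { }, right has 7 {B, Y, V, S, X, G, R}.
      Root R: left subtree has 6 nodes {B, Y, V, S, X, G}, right has 0 { }.
        Root B: left subtree has 0 nodes { }, right has 5 {Y, V, S, X, G}.
          Root V: left subtree has 1 node {Y}, right has 3 {S, X, G}.
            Root S: left subtree has 0 nodes { }, right has 2 {X, G}.
              Root X: left subtree has 0 nodes { }, right has 1 {G}.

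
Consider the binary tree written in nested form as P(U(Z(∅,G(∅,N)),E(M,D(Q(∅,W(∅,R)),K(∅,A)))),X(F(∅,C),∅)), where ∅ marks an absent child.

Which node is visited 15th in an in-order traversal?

In-order visits the left subtree, then the node, then the right subtree.
At P: go left to U.
  At U: go left to Z.
    At Z: no left child.
    Visit Z.
    At Z: go right to G.
      At G: no left child.
      Visit G.
      At G: go right to N.
        N is a leaf — visit N.
  Visit U.
  At U: go right to E.
    At E: go left to M.
      M is a leaf — visit M.
    Visit E.
    At E: go right to D.
      At D: go left to Q.
        At Q: no left child.
        Visit Q.
        At Q: go right to W.
          At W: no left child.
          Visit W.
          At W: go right to R.
            R is a leaf — visit R.
      Visit D.
      At D: go right to K.
        At K: no left child.
        Visit K.
        At K: go right to A.
          A is a leaf — visit A.
Visit P.
At P: go right to X.
  At X: go left to F.
    At F: no left child.
    Visit F.
    At F: go right to C.
      C is a leaf — visit C.
  Visit X.
  At X: no right child.
Full in-order sequence: Z, G, N, U, M, E, Q, W, R, D, K, A, P, F, C, X.

C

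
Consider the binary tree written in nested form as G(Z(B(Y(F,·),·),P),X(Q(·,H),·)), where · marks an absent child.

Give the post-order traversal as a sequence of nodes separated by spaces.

Post-order visits the left subtree, then the right subtree, then the node.
At G: go left to Z.
  At Z: go left to B.
    At B: go left to Y.
      At Y: go left to F.
        F is a leaf — visit F.
      At Y: no right child.
      Visit Y.
    At B: no right child.
    Visit B.
  At Z: go right to P.
    P is a leaf — visit P.
  Visit Z.
At G: go right to X.
  At X: go left to Q.
    At Q: no left child.
    At Q: go right to H.
      H is a leaf — visit H.
    Visit Q.
  At X: no right child.
  Visit X.
Visit G.

F Y B P Z H Q X G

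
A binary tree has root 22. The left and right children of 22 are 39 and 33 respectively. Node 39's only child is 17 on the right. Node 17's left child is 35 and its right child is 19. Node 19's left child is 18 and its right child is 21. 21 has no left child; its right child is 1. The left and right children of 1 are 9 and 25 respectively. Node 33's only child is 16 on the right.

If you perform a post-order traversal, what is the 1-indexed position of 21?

6

Post-order visits the left subtree, then the right subtree, then the node.
At 22: go left to 39.
  At 39: no left child.
  At 39: go right to 17.
    At 17: go left to 35.
      35 is a leaf — visit 35.
    At 17: go right to 19.
      At 19: go left to 18.
        18 is a leaf — visit 18.
      At 19: go right to 21.
        At 21: no left child.
        At 21: go right to 1.
          At 1: go left to 9.
            9 is a leaf — visit 9.
          At 1: go right to 25.
            25 is a leaf — visit 25.
          Visit 1.
        Visit 21.
      Visit 19.
    Visit 17.
  Visit 39.
At 22: go right to 33.
  At 33: no left child.
  At 33: go right to 16.
    16 is a leaf — visit 16.
  Visit 33.
Visit 22.
Full post-order sequence: 35, 18, 9, 25, 1, 21, 19, 17, 39, 16, 33, 22.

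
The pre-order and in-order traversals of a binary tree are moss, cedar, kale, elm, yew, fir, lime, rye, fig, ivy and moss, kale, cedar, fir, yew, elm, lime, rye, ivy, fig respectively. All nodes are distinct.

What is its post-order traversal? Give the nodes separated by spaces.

kale fir yew ivy fig rye lime elm cedar moss

The first element of pre-order is the root; it splits in-order into left and right subtrees.
Root moss: left subtree has 0 nodes { }, right has 9 {kale, cedar, fir, yew, elm, lime, rye, ivy, fig}.
  Root cedar: left subtree has 1 node {kale}, right has 7 {fir, yew, elm, lime, rye, ivy, fig}.
    Root elm: left subtree has 2 nodes {fir, yew}, right has 4 {lime, rye, ivy, fig}.
      Root yew: left subtree has 1 node {fir}, right has 0 { }.
      Root lime: left subtree has 0 nodes { }, right has 3 {rye, ivy, fig}.
        Root rye: left subtree has 0 nodes { }, right has 2 {ivy, fig}.
          Root fig: left subtree has 1 node {ivy}, right has 0 { }.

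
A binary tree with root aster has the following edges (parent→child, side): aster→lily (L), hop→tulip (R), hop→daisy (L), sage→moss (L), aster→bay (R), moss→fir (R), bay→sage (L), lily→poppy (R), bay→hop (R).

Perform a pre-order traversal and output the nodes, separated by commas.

aster, lily, poppy, bay, sage, moss, fir, hop, daisy, tulip

Pre-order visits the node, then its left subtree, then its right subtree.
Visit aster.
At aster: go left to lily.
  Visit lily.
  At lily: no left child.
  At lily: go right to poppy.
    poppy is a leaf — visit poppy.
At aster: go right to bay.
  Visit bay.
  At bay: go left to sage.
    Visit sage.
    At sage: go left to moss.
      Visit moss.
      At moss: no left child.
      At moss: go right to fir.
        fir is a leaf — visit fir.
    At sage: no right child.
  At bay: go right to hop.
    Visit hop.
    At hop: go left to daisy.
      daisy is a leaf — visit daisy.
    At hop: go right to tulip.
      tulip is a leaf — visit tulip.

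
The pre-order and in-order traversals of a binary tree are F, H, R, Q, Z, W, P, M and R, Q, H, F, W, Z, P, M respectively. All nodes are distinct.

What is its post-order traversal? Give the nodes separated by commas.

The first element of pre-order is the root; it splits in-order into left and right subtrees.
Root F: left subtree has 3 nodes {R, Q, H}, right has 4 {W, Z, P, M}.
  Root H: left subtree has 2 nodes {R, Q}, right has 0 { }.
    Root R: left subtree has 0 nodes { }, right has 1 {Q}.
  Root Z: left subtree has 1 node {W}, right has 2 {P, M}.
    Root P: left subtree has 0 nodes { }, right has 1 {M}.

Q, R, H, W, M, P, Z, F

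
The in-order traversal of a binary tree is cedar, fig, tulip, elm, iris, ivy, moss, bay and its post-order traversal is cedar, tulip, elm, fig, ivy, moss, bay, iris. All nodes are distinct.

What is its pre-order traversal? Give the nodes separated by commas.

iris, fig, cedar, elm, tulip, bay, moss, ivy

The last element of post-order is the root; it splits in-order into left and right subtrees.
Root iris: left subtree has 4 nodes {cedar, fig, tulip, elm}, right has 3 {ivy, moss, bay}.
  Root fig: left subtree has 1 node {cedar}, right has 2 {tulip, elm}.
    Root elm: left subtree has 1 node {tulip}, right has 0 { }.
  Root bay: left subtree has 2 nodes {ivy, moss}, right has 0 { }.
    Root moss: left subtree has 1 node {ivy}, right has 0 { }.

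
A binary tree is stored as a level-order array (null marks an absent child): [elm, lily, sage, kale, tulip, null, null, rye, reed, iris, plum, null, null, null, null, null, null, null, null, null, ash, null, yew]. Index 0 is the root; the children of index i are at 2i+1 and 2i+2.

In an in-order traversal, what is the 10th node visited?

In-order visits the left subtree, then the node, then the right subtree.
At elm: go left to lily.
  At lily: go left to kale.
    At kale: go left to rye.
      rye is a leaf — visit rye.
    Visit kale.
    At kale: go right to reed.
      reed is a leaf — visit reed.
  Visit lily.
  At lily: go right to tulip.
    At tulip: go left to iris.
      At iris: no left child.
      Visit iris.
      At iris: go right to ash.
        ash is a leaf — visit ash.
    Visit tulip.
    At tulip: go right to plum.
      At plum: no left child.
      Visit plum.
      At plum: go right to yew.
        yew is a leaf — visit yew.
Visit elm.
At elm: go right to sage.
  sage is a leaf — visit sage.
Full in-order sequence: rye, kale, reed, lily, iris, ash, tulip, plum, yew, elm, sage.

elm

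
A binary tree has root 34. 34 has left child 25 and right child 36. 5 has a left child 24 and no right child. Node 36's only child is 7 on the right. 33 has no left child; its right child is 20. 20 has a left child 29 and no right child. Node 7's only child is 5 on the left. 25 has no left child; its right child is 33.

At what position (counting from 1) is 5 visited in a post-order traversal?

6

Post-order visits the left subtree, then the right subtree, then the node.
At 34: go left to 25.
  At 25: no left child.
  At 25: go right to 33.
    At 33: no left child.
    At 33: go right to 20.
      At 20: go left to 29.
        29 is a leaf — visit 29.
      At 20: no right child.
      Visit 20.
    Visit 33.
  Visit 25.
At 34: go right to 36.
  At 36: no left child.
  At 36: go right to 7.
    At 7: go left to 5.
      At 5: go left to 24.
        24 is a leaf — visit 24.
      At 5: no right child.
      Visit 5.
    At 7: no right child.
    Visit 7.
  Visit 36.
Visit 34.
Full post-order sequence: 29, 20, 33, 25, 24, 5, 7, 36, 34.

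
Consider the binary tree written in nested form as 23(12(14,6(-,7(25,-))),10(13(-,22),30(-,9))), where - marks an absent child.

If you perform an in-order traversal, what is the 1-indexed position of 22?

8

In-order visits the left subtree, then the node, then the right subtree.
At 23: go left to 12.
  At 12: go left to 14.
    14 is a leaf — visit 14.
  Visit 12.
  At 12: go right to 6.
    At 6: no left child.
    Visit 6.
    At 6: go right to 7.
      At 7: go left to 25.
        25 is a leaf — visit 25.
      Visit 7.
      At 7: no right child.
Visit 23.
At 23: go right to 10.
  At 10: go left to 13.
    At 13: no left child.
    Visit 13.
    At 13: go right to 22.
      22 is a leaf — visit 22.
  Visit 10.
  At 10: go right to 30.
    At 30: no left child.
    Visit 30.
    At 30: go right to 9.
      9 is a leaf — visit 9.
Full in-order sequence: 14, 12, 6, 25, 7, 23, 13, 22, 10, 30, 9.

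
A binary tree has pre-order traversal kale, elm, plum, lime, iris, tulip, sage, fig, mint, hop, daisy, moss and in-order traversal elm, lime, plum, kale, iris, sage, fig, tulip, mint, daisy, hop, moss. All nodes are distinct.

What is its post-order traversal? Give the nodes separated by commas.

lime, plum, elm, fig, sage, daisy, moss, hop, mint, tulip, iris, kale

The first element of pre-order is the root; it splits in-order into left and right subtrees.
Root kale: left subtree has 3 nodes {elm, lime, plum}, right has 8 {iris, sage, fig, tulip, mint, daisy, hop, moss}.
  Root elm: left subtree has 0 nodes { }, right has 2 {lime, plum}.
    Root plum: left subtree has 1 node {lime}, right has 0 { }.
  Root iris: left subtree has 0 nodes { }, right has 7 {sage, fig, tulip, mint, daisy, hop, moss}.
    Root tulip: left subtree has 2 nodes {sage, fig}, right has 4 {mint, daisy, hop, moss}.
      Root sage: left subtree has 0 nodes { }, right has 1 {fig}.
      Root mint: left subtree has 0 nodes { }, right has 3 {daisy, hop, moss}.
        Root hop: left subtree has 1 node {daisy}, right has 1 {moss}.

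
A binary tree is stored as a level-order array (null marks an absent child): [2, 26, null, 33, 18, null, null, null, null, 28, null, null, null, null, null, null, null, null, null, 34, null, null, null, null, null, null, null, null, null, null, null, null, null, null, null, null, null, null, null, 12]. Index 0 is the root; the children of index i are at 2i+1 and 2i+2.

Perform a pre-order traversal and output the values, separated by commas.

2, 26, 33, 18, 28, 34, 12

Pre-order visits the node, then its left subtree, then its right subtree.
Visit 2.
At 2: go left to 26.
  Visit 26.
  At 26: go left to 33.
    33 is a leaf — visit 33.
  At 26: go right to 18.
    Visit 18.
    At 18: go left to 28.
      Visit 28.
      At 28: go left to 34.
        Visit 34.
        At 34: go left to 12.
          12 is a leaf — visit 12.
        At 34: no right child.
      At 28: no right child.
    At 18: no right child.
At 2: no right child.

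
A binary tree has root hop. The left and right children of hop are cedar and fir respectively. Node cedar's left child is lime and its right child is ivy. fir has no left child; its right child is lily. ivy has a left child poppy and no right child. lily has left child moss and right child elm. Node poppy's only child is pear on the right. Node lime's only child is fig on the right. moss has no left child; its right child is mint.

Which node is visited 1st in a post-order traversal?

fig

Post-order visits the left subtree, then the right subtree, then the node.
At hop: go left to cedar.
  At cedar: go left to lime.
    At lime: no left child.
    At lime: go right to fig.
      fig is a leaf — visit fig.
    Visit lime.
  At cedar: go right to ivy.
    At ivy: go left to poppy.
      At poppy: no left child.
      At poppy: go right to pear.
        pear is a leaf — visit pear.
      Visit poppy.
    At ivy: no right child.
    Visit ivy.
  Visit cedar.
At hop: go right to fir.
  At fir: no left child.
  At fir: go right to lily.
    At lily: go left to moss.
      At moss: no left child.
      At moss: go right to mint.
        mint is a leaf — visit mint.
      Visit moss.
    At lily: go right to elm.
      elm is a leaf — visit elm.
    Visit lily.
  Visit fir.
Visit hop.
Full post-order sequence: fig, lime, pear, poppy, ivy, cedar, mint, moss, elm, lily, fir, hop.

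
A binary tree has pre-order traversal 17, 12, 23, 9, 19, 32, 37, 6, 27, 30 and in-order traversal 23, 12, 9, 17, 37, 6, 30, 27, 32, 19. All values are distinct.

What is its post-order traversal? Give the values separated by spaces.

The first element of pre-order is the root; it splits in-order into left and right subtrees.
Root 17: left subtree has 3 nodes {23, 12, 9}, right has 6 {37, 6, 30, 27, 32, 19}.
  Root 12: left subtree has 1 node {23}, right has 1 {9}.
  Root 19: left subtree has 5 nodes {37, 6, 30, 27, 32}, right has 0 { }.
    Root 32: left subtree has 4 nodes {37, 6, 30, 27}, right has 0 { }.
      Root 37: left subtree has 0 nodes { }, right has 3 {6, 30, 27}.
        Root 6: left subtree has 0 nodes { }, right has 2 {30, 27}.
          Root 27: left subtree has 1 node {30}, right has 0 { }.

23 9 12 30 27 6 37 32 19 17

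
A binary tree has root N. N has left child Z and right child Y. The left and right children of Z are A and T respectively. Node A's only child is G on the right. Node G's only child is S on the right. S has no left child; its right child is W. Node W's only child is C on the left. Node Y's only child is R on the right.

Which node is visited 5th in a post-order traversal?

Post-order visits the left subtree, then the right subtree, then the node.
At N: go left to Z.
  At Z: go left to A.
    At A: no left child.
    At A: go right to G.
      At G: no left child.
      At G: go right to S.
        At S: no left child.
        At S: go right to W.
          At W: go left to C.
            C is a leaf — visit C.
          At W: no right child.
          Visit W.
        Visit S.
      Visit G.
    Visit A.
  At Z: go right to T.
    T is a leaf — visit T.
  Visit Z.
At N: go right to Y.
  At Y: no left child.
  At Y: go right to R.
    R is a leaf — visit R.
  Visit Y.
Visit N.
Full post-order sequence: C, W, S, G, A, T, Z, R, Y, N.

A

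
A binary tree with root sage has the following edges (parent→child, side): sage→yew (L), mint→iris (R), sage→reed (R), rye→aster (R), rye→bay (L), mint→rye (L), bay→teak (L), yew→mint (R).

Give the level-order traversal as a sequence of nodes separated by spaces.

sage yew reed mint rye iris bay aster teak

Level-order visits nodes level by level from the root, left to right within each level.
Level 0: sage
Level 1: yew, reed
Level 2: mint
Level 3: rye, iris
Level 4: bay, aster
Level 5: teak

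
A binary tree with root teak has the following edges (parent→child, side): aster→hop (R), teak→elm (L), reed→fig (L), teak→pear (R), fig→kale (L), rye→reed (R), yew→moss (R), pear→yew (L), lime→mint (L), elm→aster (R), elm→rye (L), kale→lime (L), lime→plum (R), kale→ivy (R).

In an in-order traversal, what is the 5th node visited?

kale

In-order visits the left subtree, then the node, then the right subtree.
At teak: go left to elm.
  At elm: go left to rye.
    At rye: no left child.
    Visit rye.
    At rye: go right to reed.
      At reed: go left to fig.
        At fig: go left to kale.
          At kale: go left to lime.
            At lime: go left to mint.
              mint is a leaf — visit mint.
            Visit lime.
            At lime: go right to plum.
              plum is a leaf — visit plum.
          Visit kale.
          At kale: go right to ivy.
            ivy is a leaf — visit ivy.
        Visit fig.
        At fig: no right child.
      Visit reed.
      At reed: no right child.
  Visit elm.
  At elm: go right to aster.
    At aster: no left child.
    Visit aster.
    At aster: go right to hop.
      hop is a leaf — visit hop.
Visit teak.
At teak: go right to pear.
  At pear: go left to yew.
    At yew: no left child.
    Visit yew.
    At yew: go right to moss.
      moss is a leaf — visit moss.
  Visit pear.
  At pear: no right child.
Full in-order sequence: rye, mint, lime, plum, kale, ivy, fig, reed, elm, aster, hop, teak, yew, moss, pear.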